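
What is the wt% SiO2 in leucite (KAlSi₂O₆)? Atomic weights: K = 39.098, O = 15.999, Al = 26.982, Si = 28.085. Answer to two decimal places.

55.06 wt%

Formula mass = 218.244 g/mol.
2 Si → 2.0000 mol SiO2 per formula unit; M(SiO2) = 60.083, so SiO2 mass = 120.166 g.
120.166/218.244 × 100 = 55.06 wt%.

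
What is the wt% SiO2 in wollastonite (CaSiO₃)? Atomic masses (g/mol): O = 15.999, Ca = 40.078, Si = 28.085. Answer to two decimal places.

51.72 wt%

Formula mass = 116.160 g/mol.
1 Si → 1.0000 mol SiO2 per formula unit; M(SiO2) = 60.083, so SiO2 mass = 60.083 g.
60.083/116.160 × 100 = 51.72 wt%.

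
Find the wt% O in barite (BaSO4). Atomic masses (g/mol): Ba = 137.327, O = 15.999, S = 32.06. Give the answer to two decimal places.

27.42 mass %

Formula mass = 1×137.327 + 1×32.06 + 4×15.999 = 233.383 g/mol, of which 63.996 g is O.
So O makes up 63.996/233.383 = 0.2742 of the mass, i.e. 27.42%.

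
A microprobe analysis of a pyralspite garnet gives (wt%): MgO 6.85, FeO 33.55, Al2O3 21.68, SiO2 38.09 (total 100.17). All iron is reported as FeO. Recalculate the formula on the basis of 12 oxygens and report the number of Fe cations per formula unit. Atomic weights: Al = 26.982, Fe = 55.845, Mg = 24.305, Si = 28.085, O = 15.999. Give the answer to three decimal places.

2.204 Fe apfu

MgO: 6.85/40.304 = 0.16996 mol → 0.16996 mol Mg, 0.16996 mol O.
FeO: 33.55/71.844 = 0.46698 mol → 0.46698 mol Fe, 0.46698 mol O.
Al2O3: 21.68/101.961 = 0.21263 mol → 0.42526 mol Al, 0.63789 mol O.
SiO2: 38.09/60.083 = 0.63396 mol → 0.63396 mol Si, 1.26792 mol O.
Total oxygen = 2.54275 mol. Normalization factor = 12/2.54275 = 4.71930.
Fe per 12 O = 0.46698 × 4.71930 = 2.204.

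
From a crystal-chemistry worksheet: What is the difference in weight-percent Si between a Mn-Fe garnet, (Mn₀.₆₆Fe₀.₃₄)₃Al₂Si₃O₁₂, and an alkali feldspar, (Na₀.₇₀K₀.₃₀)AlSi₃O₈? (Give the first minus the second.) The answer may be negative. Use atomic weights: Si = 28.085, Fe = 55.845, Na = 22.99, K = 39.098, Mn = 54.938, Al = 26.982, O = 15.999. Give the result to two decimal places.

-14.56 percentage points

Si in (Mn₀.₆₆Fe₀.₃₄)₃Al₂Si₃O₁₂: molar mass 495.946 g/mol; 3×28.085 = 84.255 g → 16.99 wt%.
Si in (Na₀.₇₀K₀.₃₀)AlSi₃O₈: molar mass 267.051 g/mol; 3×28.085 = 84.255 g → 31.55 wt%.
Difference = 16.99 − 31.55 = -14.56 percentage points.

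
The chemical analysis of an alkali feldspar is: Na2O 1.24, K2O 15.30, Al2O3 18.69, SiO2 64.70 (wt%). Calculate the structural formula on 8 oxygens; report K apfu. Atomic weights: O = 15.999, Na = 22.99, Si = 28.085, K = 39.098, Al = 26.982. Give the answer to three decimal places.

0.900 K apfu

Na2O: 1.24/61.979 = 0.02001 mol → 0.04002 mol Na, 0.02001 mol O.
K2O: 15.30/94.195 = 0.16243 mol → 0.32486 mol K, 0.16243 mol O.
Al2O3: 18.69/101.961 = 0.18331 mol → 0.36662 mol Al, 0.54993 mol O.
SiO2: 64.70/60.083 = 1.07684 mol → 1.07684 mol Si, 2.15368 mol O.
Total oxygen = 2.88605 mol. Normalization factor = 8/2.88605 = 2.77195.
K per 8 O = 0.32486 × 2.77195 = 0.900.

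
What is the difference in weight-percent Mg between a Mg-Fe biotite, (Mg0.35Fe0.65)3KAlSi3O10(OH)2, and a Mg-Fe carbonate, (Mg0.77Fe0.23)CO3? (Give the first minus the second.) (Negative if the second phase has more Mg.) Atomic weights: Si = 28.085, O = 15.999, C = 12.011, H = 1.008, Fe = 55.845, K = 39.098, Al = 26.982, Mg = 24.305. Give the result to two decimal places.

-15.11 percentage points

Mg in (Mg0.35Fe0.65)3KAlSi3O10(OH)2: molar mass 478.757 g/mol; 1.05×24.305 = 25.520 g → 5.33 wt%.
Mg in (Mg0.77Fe0.23)CO3: molar mass 91.567 g/mol; 0.77×24.305 = 18.715 g → 20.44 wt%.
Difference = 5.33 − 20.44 = -15.11 percentage points.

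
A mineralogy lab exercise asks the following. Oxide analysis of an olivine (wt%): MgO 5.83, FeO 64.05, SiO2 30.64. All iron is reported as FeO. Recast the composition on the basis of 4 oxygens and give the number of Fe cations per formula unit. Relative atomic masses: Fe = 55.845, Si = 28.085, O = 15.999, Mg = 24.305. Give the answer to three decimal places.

1.734 Fe apfu

MgO: 5.83/40.304 = 0.14465 mol → 0.14465 mol Mg, 0.14465 mol O.
FeO: 64.05/71.844 = 0.89151 mol → 0.89151 mol Fe, 0.89151 mol O.
SiO2: 30.64/60.083 = 0.50996 mol → 0.50996 mol Si, 1.01992 mol O.
Total oxygen = 2.05608 mol. Normalization factor = 4/2.05608 = 1.94545.
Fe per 4 O = 0.89151 × 1.94545 = 1.734.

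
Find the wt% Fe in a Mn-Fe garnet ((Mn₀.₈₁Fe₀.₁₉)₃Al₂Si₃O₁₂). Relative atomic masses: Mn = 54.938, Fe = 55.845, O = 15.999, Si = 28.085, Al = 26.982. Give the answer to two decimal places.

6.42 wt%

Formula mass = 2.43×54.938 + 0.57×55.845 + 2×26.982 + 3×28.085 + 12×15.999 = 495.538 g/mol, of which 31.832 g is Fe.
So Fe makes up 31.832/495.538 = 0.0642 of the mass, i.e. 6.42%.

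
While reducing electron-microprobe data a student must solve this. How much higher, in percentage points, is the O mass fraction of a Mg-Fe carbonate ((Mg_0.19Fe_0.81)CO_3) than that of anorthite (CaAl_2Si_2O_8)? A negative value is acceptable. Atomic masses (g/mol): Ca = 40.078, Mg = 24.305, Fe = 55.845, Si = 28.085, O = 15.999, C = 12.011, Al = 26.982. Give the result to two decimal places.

-2.32 percentage points

O in (Mg_0.19Fe_0.81)CO_3: molar mass 109.860 g/mol; 3×15.999 = 47.997 g → 43.69 wt%.
O in CaAl_2Si_2O_8: molar mass 278.204 g/mol; 8×15.999 = 127.992 g → 46.01 wt%.
Difference = 43.69 − 46.01 = -2.32 percentage points.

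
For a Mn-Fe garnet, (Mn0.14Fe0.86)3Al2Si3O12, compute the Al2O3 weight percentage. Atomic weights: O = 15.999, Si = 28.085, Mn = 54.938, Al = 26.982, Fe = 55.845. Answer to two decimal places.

20.50 wt%

Molar mass of (Mn0.14Fe0.86)3Al2Si3O12 = 0.42×54.938 + 2.58×55.845 + 2×26.982 + 3×28.085 + 12×15.999 = 497.361 g/mol.
Each formula unit contains 2 Al, equivalent to 2/2 = 1.0000 mol Al2O3.
M(Al2O3) = 2×26.982 + 3×15.999 = 101.961 g/mol.
Mass of Al2O3 per formula unit = 1.0000 × 101.961 = 101.961 g.
Al2O3 wt% = 101.961 / 497.361 × 100 = 20.50%.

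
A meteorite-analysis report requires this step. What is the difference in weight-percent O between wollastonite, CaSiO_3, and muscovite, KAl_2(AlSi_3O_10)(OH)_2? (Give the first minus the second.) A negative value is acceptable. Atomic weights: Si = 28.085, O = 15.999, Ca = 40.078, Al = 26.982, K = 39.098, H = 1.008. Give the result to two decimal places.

First mineral: 47.997 g O in 116.160 g formula = 41.32 wt% O.
Second mineral: 191.988 g O in 398.303 g formula = 48.20 wt% O.
41.32% − 48.20% gives a difference of -6.88 percentage points.

-6.88 percentage points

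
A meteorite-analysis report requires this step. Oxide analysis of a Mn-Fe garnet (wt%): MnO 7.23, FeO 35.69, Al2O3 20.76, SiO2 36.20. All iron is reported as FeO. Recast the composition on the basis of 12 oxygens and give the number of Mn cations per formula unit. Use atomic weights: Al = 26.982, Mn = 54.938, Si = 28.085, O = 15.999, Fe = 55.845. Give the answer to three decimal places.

MnO: 7.23/70.937 = 0.10192 mol → 0.10192 mol Mn, 0.10192 mol O.
FeO: 35.69/71.844 = 0.49677 mol → 0.49677 mol Fe, 0.49677 mol O.
Al2O3: 20.76/101.961 = 0.20361 mol → 0.40722 mol Al, 0.61083 mol O.
SiO2: 36.20/60.083 = 0.60250 mol → 0.60250 mol Si, 1.20500 mol O.
Total oxygen = 2.41452 mol. Normalization factor = 12/2.41452 = 4.96993.
Mn per 12 O = 0.10192 × 4.96993 = 0.507.

0.507 Mn apfu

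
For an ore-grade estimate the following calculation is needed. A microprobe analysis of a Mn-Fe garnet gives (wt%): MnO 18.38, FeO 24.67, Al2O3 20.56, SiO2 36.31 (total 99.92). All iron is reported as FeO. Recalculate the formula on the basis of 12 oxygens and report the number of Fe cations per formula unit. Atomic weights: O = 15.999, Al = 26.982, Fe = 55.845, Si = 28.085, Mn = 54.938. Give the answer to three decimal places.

18.38 wt% MnO ÷ 70.937 g/mol = 0.25910 mol, giving 0.25910 Mn and 0.25910 O.
24.67 wt% FeO ÷ 71.844 g/mol = 0.34338 mol, giving 0.34338 Fe and 0.34338 O.
20.56 wt% Al2O3 ÷ 101.961 g/mol = 0.20165 mol, giving 0.40330 Al and 0.60495 O.
36.31 wt% SiO2 ÷ 60.083 g/mol = 0.60433 mol, giving 0.60433 Si and 1.20866 O.
Oxygen sums to 2.41609; scaling by 12/2.41609 = 4.96670 puts the formula on 12 O.
Fe: 0.34338 × 4.96670 = 1.705 atoms per formula unit.

1.705 Fe apfu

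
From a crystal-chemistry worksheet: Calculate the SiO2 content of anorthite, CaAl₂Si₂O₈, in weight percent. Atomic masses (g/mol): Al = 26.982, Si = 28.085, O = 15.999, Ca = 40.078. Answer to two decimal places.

43.19 wt%

Formula mass = 278.204 g/mol.
2 Si → 2.0000 mol SiO2 per formula unit; M(SiO2) = 60.083, so SiO2 mass = 120.166 g.
120.166/278.204 × 100 = 43.19 wt%.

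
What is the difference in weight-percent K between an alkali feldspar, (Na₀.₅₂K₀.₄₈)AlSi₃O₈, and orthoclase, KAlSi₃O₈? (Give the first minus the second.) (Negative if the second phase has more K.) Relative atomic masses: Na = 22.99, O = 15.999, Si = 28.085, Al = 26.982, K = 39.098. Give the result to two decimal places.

-7.10 percentage points

K in (Na₀.₅₂K₀.₄₈)AlSi₃O₈: molar mass 269.951 g/mol; 0.48×39.098 = 18.767 g → 6.95 wt%.
K in KAlSi₃O₈: molar mass 278.327 g/mol; 1×39.098 = 39.098 g → 14.05 wt%.
Difference = 6.95 − 14.05 = -7.10 percentage points.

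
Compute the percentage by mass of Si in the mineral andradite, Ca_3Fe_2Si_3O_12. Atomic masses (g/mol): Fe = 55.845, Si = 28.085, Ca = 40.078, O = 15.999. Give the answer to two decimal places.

Molar mass of Ca_3Fe_2Si_3O_12: 3×40.078 + 2×55.845 + 3×28.085 + 12×15.999 = 508.167 g/mol.
Mass of Si per formula unit: 3 × 28.085 = 84.255 g.
Weight fraction Si = 84.255 / 508.167 = 0.1658.

16.58 weight percent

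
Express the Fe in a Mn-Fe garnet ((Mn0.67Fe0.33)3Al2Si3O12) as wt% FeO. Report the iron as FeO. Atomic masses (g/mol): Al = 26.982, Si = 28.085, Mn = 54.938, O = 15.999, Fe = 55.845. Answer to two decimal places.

Molar mass of (Mn0.67Fe0.33)3Al2Si3O12 = 2.01·54.938 + 0.99·55.845 + 2·26.982 + 3·28.085 + 12·15.999 = 495.919 g/mol.
Each formula unit contains 0.99 Fe, equivalent to 0.99/1 = 0.9900 mol FeO.
M(FeO) = 1×55.845 + 1×15.999 = 71.844 g/mol.
Mass of FeO per formula unit = 0.9900 × 71.844 = 71.126 g.
FeO wt% = 71.126 / 495.919 × 100 = 14.34%.

14.34 wt%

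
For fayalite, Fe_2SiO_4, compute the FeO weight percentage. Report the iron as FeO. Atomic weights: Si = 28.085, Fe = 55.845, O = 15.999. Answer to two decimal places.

Formula mass = 203.771 g/mol.
2 Fe → 2.0000 mol FeO per formula unit; M(FeO) = 71.844, so FeO mass = 143.688 g.
143.688/203.771 × 100 = 70.51 wt%.

70.51 wt%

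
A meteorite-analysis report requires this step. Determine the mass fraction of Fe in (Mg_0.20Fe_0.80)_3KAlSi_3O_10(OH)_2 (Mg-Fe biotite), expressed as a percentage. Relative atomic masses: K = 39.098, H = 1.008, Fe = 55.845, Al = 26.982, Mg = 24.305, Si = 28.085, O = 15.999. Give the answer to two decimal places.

27.19 mass %

Molar mass of (Mg_0.20Fe_0.80)_3KAlSi_3O_10(OH)_2: 0.60*24.305 + 2.40*55.845 + 1*39.098 + 1*26.982 + 3*28.085 + 12*15.999 + 2*1.008 = 492.950 g/mol.
Mass of Fe per formula unit: 2.40 × 55.845 = 134.028 g.
Weight fraction Fe = 134.028 / 492.950 = 0.2719.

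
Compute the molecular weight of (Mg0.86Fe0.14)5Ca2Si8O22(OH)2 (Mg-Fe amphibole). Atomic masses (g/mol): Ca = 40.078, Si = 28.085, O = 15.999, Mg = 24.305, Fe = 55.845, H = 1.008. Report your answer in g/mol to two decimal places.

M = 4.30·24.305 + 0.70·55.845 + 2·40.078 + 8·28.085 + 24·15.999 + 2·1.008

834.43 g/mol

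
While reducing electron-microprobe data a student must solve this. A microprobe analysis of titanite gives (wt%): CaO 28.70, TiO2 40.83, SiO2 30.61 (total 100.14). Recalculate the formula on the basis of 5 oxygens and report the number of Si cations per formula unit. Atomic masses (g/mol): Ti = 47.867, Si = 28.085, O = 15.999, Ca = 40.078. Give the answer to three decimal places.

0.998 Si apfu

CaO: 28.70/56.077 = 0.51180 mol → 0.51180 mol Ca, 0.51180 mol O.
TiO2: 40.83/79.865 = 0.51124 mol → 0.51124 mol Ti, 1.02248 mol O.
SiO2: 30.61/60.083 = 0.50946 mol → 0.50946 mol Si, 1.01892 mol O.
Total oxygen = 2.55320 mol. Normalization factor = 5/2.55320 = 1.95833.
Si per 5 O = 0.50946 × 1.95833 = 0.998.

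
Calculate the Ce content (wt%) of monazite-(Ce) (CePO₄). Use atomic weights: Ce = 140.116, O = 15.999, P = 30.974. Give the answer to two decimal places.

59.60 wt%

Formula mass = 1·140.116 + 1·30.974 + 4·15.999 = 235.086 g/mol, of which 140.116 g is Ce.
So Ce makes up 140.116/235.086 = 0.5960 of the mass, i.e. 59.60%.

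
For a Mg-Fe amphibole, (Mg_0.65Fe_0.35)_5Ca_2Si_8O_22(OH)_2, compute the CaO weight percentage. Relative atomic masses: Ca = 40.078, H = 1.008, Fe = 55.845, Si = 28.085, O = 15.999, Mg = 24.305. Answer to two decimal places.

12.93 wt%

M((Mg_0.65Fe_0.35)_5Ca_2Si_8O_22(OH)_2) = 867.548 g/mol; M(CaO) = 56.077 g/mol.
Moles CaO per formula unit = 2 Ca ÷ 1 = 2.0000.
CaO fraction = (2.0000 × 56.077) / 867.548 = 112.154/867.548 = 0.1293.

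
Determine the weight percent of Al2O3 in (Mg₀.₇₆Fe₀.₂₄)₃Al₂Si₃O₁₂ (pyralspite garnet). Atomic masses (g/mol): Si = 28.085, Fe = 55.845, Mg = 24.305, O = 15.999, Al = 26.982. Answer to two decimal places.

Molar mass of (Mg₀.₇₆Fe₀.₂₄)₃Al₂Si₃O₁₂ = 2.28×24.305 + 0.72×55.845 + 2×26.982 + 3×28.085 + 12×15.999 = 425.831 g/mol.
Each formula unit contains 2 Al, equivalent to 2/2 = 1.0000 mol Al2O3.
M(Al2O3) = 2×26.982 + 3×15.999 = 101.961 g/mol.
Mass of Al2O3 per formula unit = 1.0000 × 101.961 = 101.961 g.
Al2O3 wt% = 101.961 / 425.831 × 100 = 23.94%.

23.94 wt%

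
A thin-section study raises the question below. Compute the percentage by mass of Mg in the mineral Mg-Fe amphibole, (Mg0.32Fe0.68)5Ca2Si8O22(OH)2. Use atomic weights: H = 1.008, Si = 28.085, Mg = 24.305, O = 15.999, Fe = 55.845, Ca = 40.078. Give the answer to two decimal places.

4.23 weight percent

Molar mass of (Mg0.32Fe0.68)5Ca2Si8O22(OH)2: 1.60*24.305 + 3.40*55.845 + 2*40.078 + 8*28.085 + 24*15.999 + 2*1.008 = 919.589 g/mol.
Mass of Mg per formula unit: 1.60 × 24.305 = 38.888 g.
Weight fraction Mg = 38.888 / 919.589 = 0.0423.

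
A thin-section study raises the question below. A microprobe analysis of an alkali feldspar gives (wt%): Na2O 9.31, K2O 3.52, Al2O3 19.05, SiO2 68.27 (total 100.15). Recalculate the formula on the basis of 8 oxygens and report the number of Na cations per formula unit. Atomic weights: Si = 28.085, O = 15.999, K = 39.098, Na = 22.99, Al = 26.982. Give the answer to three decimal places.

0.796 Na apfu

9.31 wt% Na2O ÷ 61.979 g/mol = 0.15021 mol, giving 0.30042 Na and 0.15021 O.
3.52 wt% K2O ÷ 94.195 g/mol = 0.03737 mol, giving 0.07474 K and 0.03737 O.
19.05 wt% Al2O3 ÷ 101.961 g/mol = 0.18684 mol, giving 0.37368 Al and 0.56052 O.
68.27 wt% SiO2 ÷ 60.083 g/mol = 1.13626 mol, giving 1.13626 Si and 2.27252 O.
Oxygen sums to 3.02062; scaling by 8/3.02062 = 2.64846 puts the formula on 8 O.
Na: 0.30042 × 2.64846 = 0.796 atoms per formula unit.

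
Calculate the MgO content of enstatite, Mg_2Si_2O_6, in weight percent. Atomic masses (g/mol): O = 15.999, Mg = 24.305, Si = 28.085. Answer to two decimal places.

Molar mass of Mg_2Si_2O_6 = 2×24.305 + 2×28.085 + 6×15.999 = 200.774 g/mol.
Each formula unit contains 2 Mg, equivalent to 2/1 = 2.0000 mol MgO.
M(MgO) = 1×24.305 + 1×15.999 = 40.304 g/mol.
Mass of MgO per formula unit = 2.0000 × 40.304 = 80.608 g.
MgO wt% = 80.608 / 200.774 × 100 = 40.15%.

40.15 wt%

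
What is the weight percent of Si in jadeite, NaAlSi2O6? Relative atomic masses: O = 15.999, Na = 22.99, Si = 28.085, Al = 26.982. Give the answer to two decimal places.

Molar mass of NaAlSi2O6: 1·22.99 + 1·26.982 + 2·28.085 + 6·15.999 = 202.136 g/mol.
Mass of Si per formula unit: 2 × 28.085 = 56.170 g.
Weight fraction Si = 56.170 / 202.136 = 0.2779.

27.79 wt%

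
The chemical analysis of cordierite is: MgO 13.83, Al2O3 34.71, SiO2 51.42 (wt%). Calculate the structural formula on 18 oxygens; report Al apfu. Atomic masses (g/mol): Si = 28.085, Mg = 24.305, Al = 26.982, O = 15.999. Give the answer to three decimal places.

MgO (M=40.304): mol = 0.34314; Mg = 0.34314, O = 0.34314.
Al2O3 (M=101.961): mol = 0.34042; Al = 0.68084, O = 1.02126.
SiO2 (M=60.083): mol = 0.85582; Si = 0.85582, O = 1.71164.
ΣO = 3.07604; factor = 18/ΣO = 5.85168.
Al apfu = 0.68084 × 5.85168 = 3.984.

3.984 Al apfu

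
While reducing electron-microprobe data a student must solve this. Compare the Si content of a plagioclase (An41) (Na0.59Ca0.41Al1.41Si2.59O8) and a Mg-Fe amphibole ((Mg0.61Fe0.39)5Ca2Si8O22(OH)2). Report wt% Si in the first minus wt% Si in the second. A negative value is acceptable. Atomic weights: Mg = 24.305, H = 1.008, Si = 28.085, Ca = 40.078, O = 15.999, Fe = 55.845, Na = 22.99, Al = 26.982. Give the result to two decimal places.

Si in Na0.59Ca0.41Al1.41Si2.59O8: molar mass 268.773 g/mol; 2.59×28.085 = 72.740 g → 27.06 wt%.
Si in (Mg0.61Fe0.39)5Ca2Si8O22(OH)2: molar mass 873.856 g/mol; 8×28.085 = 224.680 g → 25.71 wt%.
Difference = 27.06 − 25.71 = 1.35 percentage points.

1.35 percentage points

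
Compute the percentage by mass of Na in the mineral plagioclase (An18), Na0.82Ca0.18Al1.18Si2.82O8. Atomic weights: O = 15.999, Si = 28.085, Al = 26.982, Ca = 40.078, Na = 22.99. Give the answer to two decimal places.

7.11 wt%

M(Na0.82Ca0.18Al1.18Si2.82O8) = 265.096 g/mol.
Na contributes 0.82 × 22.99 = 18.852 g per mole.
18.852/265.096 = 0.0711 → 7.11%.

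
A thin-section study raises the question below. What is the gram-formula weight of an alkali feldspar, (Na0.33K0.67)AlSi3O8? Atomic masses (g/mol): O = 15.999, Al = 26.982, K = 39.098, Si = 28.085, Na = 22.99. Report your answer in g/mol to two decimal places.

273.01 g/mol

The formula mass is the sum 0.33*22.99 + 0.67*39.098 + 1*26.982 + 3*28.085 + 8*15.999.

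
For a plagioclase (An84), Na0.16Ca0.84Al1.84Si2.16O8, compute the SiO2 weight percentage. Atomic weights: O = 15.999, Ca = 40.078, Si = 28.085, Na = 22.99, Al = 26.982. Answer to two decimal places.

47.08 wt%

M(Na0.16Ca0.84Al1.84Si2.16O8) = 275.646 g/mol; M(SiO2) = 60.083 g/mol.
Moles SiO2 per formula unit = 2.16 Si ÷ 1 = 2.1600.
SiO2 fraction = (2.1600 × 60.083) / 275.646 = 129.779/275.646 = 0.4708.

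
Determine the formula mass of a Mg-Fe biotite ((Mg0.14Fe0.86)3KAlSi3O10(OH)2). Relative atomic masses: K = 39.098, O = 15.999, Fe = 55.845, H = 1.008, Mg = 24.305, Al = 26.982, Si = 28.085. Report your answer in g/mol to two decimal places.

498.63 g/mol

Mg: 0.42 × 24.305 = 10.2081
Fe: 2.58 × 55.845 = 144.0801
K: 1 × 39.098 = 39.0980
Al: 1 × 26.982 = 26.9820
Si: 3 × 28.085 = 84.2550
O: 12 × 15.999 = 191.9880
H: 2 × 1.008 = 2.0160
Summing the contributions gives the formula mass.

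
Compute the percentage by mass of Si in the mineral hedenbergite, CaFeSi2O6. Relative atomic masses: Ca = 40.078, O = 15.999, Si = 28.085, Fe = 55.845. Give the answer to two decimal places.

22.64 wt%

Molar mass of CaFeSi2O6: 1·40.078 + 1·55.845 + 2·28.085 + 6·15.999 = 248.087 g/mol.
Mass of Si per formula unit: 2 × 28.085 = 56.170 g.
Weight fraction Si = 56.170 / 248.087 = 0.2264.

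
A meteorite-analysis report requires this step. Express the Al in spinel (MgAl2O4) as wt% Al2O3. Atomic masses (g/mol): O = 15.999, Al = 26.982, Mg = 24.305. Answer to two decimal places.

M(MgAl2O4) = 142.265 g/mol; M(Al2O3) = 101.961 g/mol.
Moles Al2O3 per formula unit = 2 Al ÷ 2 = 1.0000.
Al2O3 fraction = (1.0000 × 101.961) / 142.265 = 101.961/142.265 = 0.7167.

71.67 wt%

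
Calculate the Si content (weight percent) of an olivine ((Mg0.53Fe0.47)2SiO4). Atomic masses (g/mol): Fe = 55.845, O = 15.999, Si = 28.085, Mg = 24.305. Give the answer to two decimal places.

M((Mg0.53Fe0.47)2SiO4) = 170.339 g/mol.
Si contributes 1 × 28.085 = 28.085 g per mole.
28.085/170.339 = 0.1649 → 16.49%.

16.49 weight percent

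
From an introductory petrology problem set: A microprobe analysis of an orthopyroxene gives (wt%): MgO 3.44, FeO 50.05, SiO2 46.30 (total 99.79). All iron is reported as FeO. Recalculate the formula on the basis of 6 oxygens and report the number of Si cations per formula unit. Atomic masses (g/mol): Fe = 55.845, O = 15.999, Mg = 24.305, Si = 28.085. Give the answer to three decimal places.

3.44 wt% MgO ÷ 40.304 g/mol = 0.08535 mol, giving 0.08535 Mg and 0.08535 O.
50.05 wt% FeO ÷ 71.844 g/mol = 0.69665 mol, giving 0.69665 Fe and 0.69665 O.
46.30 wt% SiO2 ÷ 60.083 g/mol = 0.77060 mol, giving 0.77060 Si and 1.54120 O.
Oxygen sums to 2.32320; scaling by 6/2.32320 = 2.58264 puts the formula on 6 O.
Si: 0.77060 × 2.58264 = 1.990 atoms per formula unit.

1.990 Si apfu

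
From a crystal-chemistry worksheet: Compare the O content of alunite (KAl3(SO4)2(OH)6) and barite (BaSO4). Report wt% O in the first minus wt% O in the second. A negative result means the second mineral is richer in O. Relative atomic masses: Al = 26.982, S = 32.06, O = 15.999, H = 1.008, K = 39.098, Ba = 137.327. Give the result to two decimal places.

O in KAl3(SO4)2(OH)6: molar mass 414.198 g/mol; 14×15.999 = 223.986 g → 54.08 wt%.
O in BaSO4: molar mass 233.383 g/mol; 4×15.999 = 63.996 g → 27.42 wt%.
Difference = 54.08 − 27.42 = 26.66 percentage points.

26.66 percentage points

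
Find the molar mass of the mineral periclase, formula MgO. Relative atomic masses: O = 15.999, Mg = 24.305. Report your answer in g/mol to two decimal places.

Mg: 1 × 24.305 = 24.3050
O: 1 × 15.999 = 15.9990
Summing the contributions gives the formula mass.

40.30 g/mol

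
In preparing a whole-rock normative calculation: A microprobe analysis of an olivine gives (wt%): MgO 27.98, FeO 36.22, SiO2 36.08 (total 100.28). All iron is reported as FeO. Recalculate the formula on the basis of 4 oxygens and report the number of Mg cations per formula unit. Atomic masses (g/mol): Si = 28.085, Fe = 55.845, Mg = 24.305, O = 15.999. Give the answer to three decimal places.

MgO: 27.98/40.304 = 0.69422 mol → 0.69422 mol Mg, 0.69422 mol O.
FeO: 36.22/71.844 = 0.50415 mol → 0.50415 mol Fe, 0.50415 mol O.
SiO2: 36.08/60.083 = 0.60050 mol → 0.60050 mol Si, 1.20100 mol O.
Total oxygen = 2.39937 mol. Normalization factor = 4/2.39937 = 1.66710.
Mg per 4 O = 0.69422 × 1.66710 = 1.157.

1.157 Mg apfu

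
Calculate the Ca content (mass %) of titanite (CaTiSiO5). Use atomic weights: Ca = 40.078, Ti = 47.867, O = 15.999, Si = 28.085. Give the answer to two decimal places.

20.45 mass %

Formula mass = 1*40.078 + 1*47.867 + 1*28.085 + 5*15.999 = 196.025 g/mol, of which 40.078 g is Ca.
So Ca makes up 40.078/196.025 = 0.2045 of the mass, i.e. 20.45%.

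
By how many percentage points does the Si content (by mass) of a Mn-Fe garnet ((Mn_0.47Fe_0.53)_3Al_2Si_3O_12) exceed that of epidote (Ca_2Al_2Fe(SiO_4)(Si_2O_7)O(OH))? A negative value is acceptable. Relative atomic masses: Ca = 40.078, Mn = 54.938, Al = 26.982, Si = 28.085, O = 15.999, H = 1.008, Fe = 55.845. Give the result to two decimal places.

-0.47 percentage points

M((Mn_0.47Fe_0.53)_3Al_2Si_3O_12) = 496.463 g/mol, so wt% Si = 84.255/496.463 × 100 = 16.97%.
M(Ca_2Al_2Fe(SiO_4)(Si_2O_7)O(OH)) = 483.215 g/mol, so wt% Si = 84.255/483.215 × 100 = 17.44%.
16.97 − 17.44 = -0.47 pp.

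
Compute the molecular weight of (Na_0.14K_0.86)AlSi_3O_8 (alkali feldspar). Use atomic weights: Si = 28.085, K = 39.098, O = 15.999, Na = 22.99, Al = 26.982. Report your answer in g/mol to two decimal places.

M = 0.14(22.99) + 0.86(39.098) + 1(26.982) + 3(28.085) + 8(15.999)

276.07 g/mol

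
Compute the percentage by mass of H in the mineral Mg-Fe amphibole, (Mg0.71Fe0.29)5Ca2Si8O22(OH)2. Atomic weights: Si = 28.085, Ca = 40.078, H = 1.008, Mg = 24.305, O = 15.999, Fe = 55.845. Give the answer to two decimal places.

0.23 mass %

M((Mg0.71Fe0.29)5Ca2Si8O22(OH)2) = 858.086 g/mol.
H contributes 2 × 1.008 = 2.016 g per mole.
2.016/858.086 = 0.0023 → 0.23%.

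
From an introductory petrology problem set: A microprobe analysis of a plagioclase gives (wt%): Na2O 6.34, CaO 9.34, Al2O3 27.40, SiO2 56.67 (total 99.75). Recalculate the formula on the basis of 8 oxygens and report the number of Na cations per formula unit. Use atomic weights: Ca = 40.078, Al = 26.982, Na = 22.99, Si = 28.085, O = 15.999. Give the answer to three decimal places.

0.553 Na apfu

Na2O: 6.34/61.979 = 0.10229 mol → 0.20458 mol Na, 0.10229 mol O.
CaO: 9.34/56.077 = 0.16656 mol → 0.16656 mol Ca, 0.16656 mol O.
Al2O3: 27.40/101.961 = 0.26873 mol → 0.53746 mol Al, 0.80619 mol O.
SiO2: 56.67/60.083 = 0.94320 mol → 0.94320 mol Si, 1.88640 mol O.
Total oxygen = 2.96144 mol. Normalization factor = 8/2.96144 = 2.70139.
Na per 8 O = 0.20458 × 2.70139 = 0.553.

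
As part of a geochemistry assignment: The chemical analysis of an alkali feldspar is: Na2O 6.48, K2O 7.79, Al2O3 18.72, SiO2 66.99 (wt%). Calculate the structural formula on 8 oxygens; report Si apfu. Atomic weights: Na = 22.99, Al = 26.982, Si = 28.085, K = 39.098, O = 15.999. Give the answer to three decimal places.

3.005 Si apfu

6.48 wt% Na2O ÷ 61.979 g/mol = 0.10455 mol, giving 0.20910 Na and 0.10455 O.
7.79 wt% K2O ÷ 94.195 g/mol = 0.08270 mol, giving 0.16540 K and 0.08270 O.
18.72 wt% Al2O3 ÷ 101.961 g/mol = 0.18360 mol, giving 0.36720 Al and 0.55080 O.
66.99 wt% SiO2 ÷ 60.083 g/mol = 1.11496 mol, giving 1.11496 Si and 2.22992 O.
Oxygen sums to 2.96797; scaling by 8/2.96797 = 2.69545 puts the formula on 8 O.
Si: 1.11496 × 2.69545 = 3.005 atoms per formula unit.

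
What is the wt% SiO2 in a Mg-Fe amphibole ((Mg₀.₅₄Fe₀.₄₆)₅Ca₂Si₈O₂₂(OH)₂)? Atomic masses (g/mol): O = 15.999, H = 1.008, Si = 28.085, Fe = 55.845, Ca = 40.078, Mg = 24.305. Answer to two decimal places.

Molar mass of (Mg₀.₅₄Fe₀.₄₆)₅Ca₂Si₈O₂₂(OH)₂ = 2.70×24.305 + 2.30×55.845 + 2×40.078 + 8×28.085 + 24×15.999 + 2×1.008 = 884.895 g/mol.
Each formula unit contains 8 Si, equivalent to 8/1 = 8.0000 mol SiO2.
M(SiO2) = 1×28.085 + 2×15.999 = 60.083 g/mol.
Mass of SiO2 per formula unit = 8.0000 × 60.083 = 480.664 g.
SiO2 wt% = 480.664 / 884.895 × 100 = 54.32%.

54.32 wt%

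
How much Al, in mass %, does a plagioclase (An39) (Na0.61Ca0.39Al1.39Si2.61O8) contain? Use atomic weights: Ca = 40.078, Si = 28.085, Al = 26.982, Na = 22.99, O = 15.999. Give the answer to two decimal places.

Molar mass of Na0.61Ca0.39Al1.39Si2.61O8: 0.61×22.99 + 0.39×40.078 + 1.39×26.982 + 2.61×28.085 + 8×15.999 = 268.453 g/mol.
Mass of Al per formula unit: 1.39 × 26.982 = 37.505 g.
Weight fraction Al = 37.505 / 268.453 = 0.1397.

13.97 mass %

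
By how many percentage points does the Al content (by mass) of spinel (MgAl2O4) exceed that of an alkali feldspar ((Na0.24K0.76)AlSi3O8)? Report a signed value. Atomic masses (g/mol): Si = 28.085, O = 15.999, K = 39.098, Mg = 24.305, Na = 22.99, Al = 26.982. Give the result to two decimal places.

Al in MgAl2O4: molar mass 142.265 g/mol; 2×26.982 = 53.964 g → 37.93 wt%.
Al in (Na0.24K0.76)AlSi3O8: molar mass 274.461 g/mol; 1×26.982 = 26.982 g → 9.83 wt%.
Difference = 37.93 − 9.83 = 28.10 percentage points.

28.10 percentage points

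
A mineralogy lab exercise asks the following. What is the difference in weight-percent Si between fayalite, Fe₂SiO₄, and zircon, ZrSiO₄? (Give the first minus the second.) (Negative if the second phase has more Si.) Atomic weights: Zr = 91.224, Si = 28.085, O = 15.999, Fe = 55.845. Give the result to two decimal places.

-1.54 percentage points

M(Fe₂SiO₄) = 203.771 g/mol, so wt% Si = 28.085/203.771 × 100 = 13.78%.
M(ZrSiO₄) = 183.305 g/mol, so wt% Si = 28.085/183.305 × 100 = 15.32%.
13.78 − 15.32 = -1.54 pp.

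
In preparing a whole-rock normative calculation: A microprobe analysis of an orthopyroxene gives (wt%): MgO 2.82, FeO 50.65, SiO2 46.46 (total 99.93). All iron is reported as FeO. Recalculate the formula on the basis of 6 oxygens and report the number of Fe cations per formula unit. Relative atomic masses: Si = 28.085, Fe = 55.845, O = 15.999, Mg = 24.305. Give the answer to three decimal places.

MgO (M=40.304): mol = 0.06997; Mg = 0.06997, O = 0.06997.
FeO (M=71.844): mol = 0.70500; Fe = 0.70500, O = 0.70500.
SiO2 (M=60.083): mol = 0.77326; Si = 0.77326, O = 1.54652.
ΣO = 2.32149; factor = 6/ΣO = 2.58455.
Fe apfu = 0.70500 × 2.58455 = 1.822.

1.822 Fe apfu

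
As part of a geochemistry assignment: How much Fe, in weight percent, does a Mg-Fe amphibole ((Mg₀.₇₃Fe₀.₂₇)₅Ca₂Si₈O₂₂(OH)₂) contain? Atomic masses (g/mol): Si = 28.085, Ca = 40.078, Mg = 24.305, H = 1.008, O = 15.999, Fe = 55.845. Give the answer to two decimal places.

8.82 weight percent

M((Mg₀.₇₃Fe₀.₂₇)₅Ca₂Si₈O₂₂(OH)₂) = 854.932 g/mol.
Fe contributes 1.35 × 55.845 = 75.391 g per mole.
75.391/854.932 = 0.0882 → 8.82%.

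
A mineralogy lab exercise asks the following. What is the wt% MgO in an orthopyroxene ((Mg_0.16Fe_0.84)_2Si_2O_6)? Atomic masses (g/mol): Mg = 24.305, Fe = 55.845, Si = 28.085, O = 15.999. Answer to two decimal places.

M((Mg_0.16Fe_0.84)_2Si_2O_6) = 253.761 g/mol; M(MgO) = 40.304 g/mol.
Moles MgO per formula unit = 0.32 Mg ÷ 1 = 0.3200.
MgO fraction = (0.3200 × 40.304) / 253.761 = 12.897/253.761 = 0.0508.

5.08 wt%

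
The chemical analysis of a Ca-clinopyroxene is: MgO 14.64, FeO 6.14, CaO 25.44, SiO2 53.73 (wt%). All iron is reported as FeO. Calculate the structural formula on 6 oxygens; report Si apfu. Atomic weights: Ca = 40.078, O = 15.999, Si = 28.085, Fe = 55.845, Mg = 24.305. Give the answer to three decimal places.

1.994 Si apfu

MgO (M=40.304): mol = 0.36324; Mg = 0.36324, O = 0.36324.
FeO (M=71.844): mol = 0.08546; Fe = 0.08546, O = 0.08546.
CaO (M=56.077): mol = 0.45366; Ca = 0.45366, O = 0.45366.
SiO2 (M=60.083): mol = 0.89426; Si = 0.89426, O = 1.78852.
ΣO = 2.69088; factor = 6/ΣO = 2.22975.
Si apfu = 0.89426 × 2.22975 = 1.994.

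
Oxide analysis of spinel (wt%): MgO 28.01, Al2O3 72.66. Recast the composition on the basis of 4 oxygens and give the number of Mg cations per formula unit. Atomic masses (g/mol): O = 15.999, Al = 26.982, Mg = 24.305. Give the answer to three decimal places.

MgO: 28.01/40.304 = 0.69497 mol → 0.69497 mol Mg, 0.69497 mol O.
Al2O3: 72.66/101.961 = 0.71263 mol → 1.42526 mol Al, 2.13789 mol O.
Total oxygen = 2.83286 mol. Normalization factor = 4/2.83286 = 1.41200.
Mg per 4 O = 0.69497 × 1.41200 = 0.981.

0.981 Mg apfu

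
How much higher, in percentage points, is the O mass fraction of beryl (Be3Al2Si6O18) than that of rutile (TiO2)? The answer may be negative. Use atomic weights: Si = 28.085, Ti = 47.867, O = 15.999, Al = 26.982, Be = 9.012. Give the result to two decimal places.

13.51 percentage points

M(Be3Al2Si6O18) = 537.492 g/mol, so wt% O = 287.982/537.492 × 100 = 53.58%.
M(TiO2) = 79.865 g/mol, so wt% O = 31.998/79.865 × 100 = 40.07%.
53.58 − 40.07 = 13.51 pp.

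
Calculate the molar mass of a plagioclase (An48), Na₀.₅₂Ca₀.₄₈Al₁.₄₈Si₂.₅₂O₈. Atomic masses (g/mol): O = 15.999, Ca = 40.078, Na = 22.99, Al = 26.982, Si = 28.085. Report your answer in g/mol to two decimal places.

The formula mass is the sum 0.52*22.99 + 0.48*40.078 + 1.48*26.982 + 2.52*28.085 + 8*15.999.

269.89 g/mol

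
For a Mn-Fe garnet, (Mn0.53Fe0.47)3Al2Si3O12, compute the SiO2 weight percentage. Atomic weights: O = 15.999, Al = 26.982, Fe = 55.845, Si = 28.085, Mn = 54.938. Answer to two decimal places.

Molar mass of (Mn0.53Fe0.47)3Al2Si3O12 = 1.59×54.938 + 1.41×55.845 + 2×26.982 + 3×28.085 + 12×15.999 = 496.300 g/mol.
Each formula unit contains 3 Si, equivalent to 3/1 = 3.0000 mol SiO2.
M(SiO2) = 1×28.085 + 2×15.999 = 60.083 g/mol.
Mass of SiO2 per formula unit = 3.0000 × 60.083 = 180.249 g.
SiO2 wt% = 180.249 / 496.300 × 100 = 36.32%.

36.32 wt%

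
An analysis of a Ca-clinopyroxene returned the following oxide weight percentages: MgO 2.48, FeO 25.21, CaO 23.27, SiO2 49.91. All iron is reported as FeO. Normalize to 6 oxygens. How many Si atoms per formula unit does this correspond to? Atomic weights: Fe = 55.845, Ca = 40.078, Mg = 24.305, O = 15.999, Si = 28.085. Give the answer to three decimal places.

2.003 Si apfu

2.48 wt% MgO ÷ 40.304 g/mol = 0.06153 mol, giving 0.06153 Mg and 0.06153 O.
25.21 wt% FeO ÷ 71.844 g/mol = 0.35090 mol, giving 0.35090 Fe and 0.35090 O.
23.27 wt% CaO ÷ 56.077 g/mol = 0.41497 mol, giving 0.41497 Ca and 0.41497 O.
49.91 wt% SiO2 ÷ 60.083 g/mol = 0.83068 mol, giving 0.83068 Si and 1.66136 O.
Oxygen sums to 2.48876; scaling by 6/2.48876 = 2.41084 puts the formula on 6 O.
Si: 0.83068 × 2.41084 = 2.003 atoms per formula unit.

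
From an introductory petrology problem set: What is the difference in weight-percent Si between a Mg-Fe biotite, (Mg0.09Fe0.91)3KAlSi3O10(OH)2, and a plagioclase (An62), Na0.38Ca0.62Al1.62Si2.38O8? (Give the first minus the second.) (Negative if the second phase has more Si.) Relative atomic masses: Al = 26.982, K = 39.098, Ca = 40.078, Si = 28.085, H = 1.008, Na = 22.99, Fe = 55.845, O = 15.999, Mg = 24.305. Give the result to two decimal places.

Si in (Mg0.09Fe0.91)3KAlSi3O10(OH)2: molar mass 503.358 g/mol; 3×28.085 = 84.255 g → 16.74 wt%.
Si in Na0.38Ca0.62Al1.62Si2.38O8: molar mass 272.130 g/mol; 2.38×28.085 = 66.842 g → 24.56 wt%.
Difference = 16.74 − 24.56 = -7.82 percentage points.

-7.82 percentage points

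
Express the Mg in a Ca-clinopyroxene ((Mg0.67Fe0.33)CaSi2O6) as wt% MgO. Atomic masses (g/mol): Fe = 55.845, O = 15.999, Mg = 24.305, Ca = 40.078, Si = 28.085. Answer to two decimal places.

M((Mg0.67Fe0.33)CaSi2O6) = 226.955 g/mol; M(MgO) = 40.304 g/mol.
Moles MgO per formula unit = 0.67 Mg ÷ 1 = 0.6700.
MgO fraction = (0.6700 × 40.304) / 226.955 = 27.004/226.955 = 0.1190.

11.90 wt%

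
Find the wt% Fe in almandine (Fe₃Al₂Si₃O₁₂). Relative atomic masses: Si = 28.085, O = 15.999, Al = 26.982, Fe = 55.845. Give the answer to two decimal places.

33.66 weight percent

Formula mass = 3*55.845 + 2*26.982 + 3*28.085 + 12*15.999 = 497.742 g/mol, of which 167.535 g is Fe.
So Fe makes up 167.535/497.742 = 0.3366 of the mass, i.e. 33.66%.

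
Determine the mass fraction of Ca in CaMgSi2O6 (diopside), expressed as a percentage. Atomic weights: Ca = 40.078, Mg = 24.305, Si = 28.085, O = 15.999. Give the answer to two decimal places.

18.51 wt%

M(CaMgSi2O6) = 216.547 g/mol.
Ca contributes 1 × 40.078 = 40.078 g per mole.
40.078/216.547 = 0.1851 → 18.51%.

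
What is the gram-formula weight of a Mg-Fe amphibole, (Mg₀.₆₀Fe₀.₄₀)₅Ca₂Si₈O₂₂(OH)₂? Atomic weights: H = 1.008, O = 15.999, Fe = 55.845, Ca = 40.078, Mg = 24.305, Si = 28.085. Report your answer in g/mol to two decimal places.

875.43 g/mol

Mg: 3 × 24.305 = 72.9150
Fe: 2 × 55.845 = 111.6900
Ca: 2 × 40.078 = 80.1560
Si: 8 × 28.085 = 224.6800
O: 24 × 15.999 = 383.9760
H: 2 × 1.008 = 2.0160
Summing the contributions gives the formula mass.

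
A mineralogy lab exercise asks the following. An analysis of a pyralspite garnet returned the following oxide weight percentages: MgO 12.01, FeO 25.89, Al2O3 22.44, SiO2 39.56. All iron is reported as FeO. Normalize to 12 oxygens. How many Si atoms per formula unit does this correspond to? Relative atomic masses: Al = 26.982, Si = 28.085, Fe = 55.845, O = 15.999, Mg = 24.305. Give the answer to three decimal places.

2.998 Si apfu

12.01 wt% MgO ÷ 40.304 g/mol = 0.29799 mol, giving 0.29799 Mg and 0.29799 O.
25.89 wt% FeO ÷ 71.844 g/mol = 0.36036 mol, giving 0.36036 Fe and 0.36036 O.
22.44 wt% Al2O3 ÷ 101.961 g/mol = 0.22008 mol, giving 0.44016 Al and 0.66024 O.
39.56 wt% SiO2 ÷ 60.083 g/mol = 0.65842 mol, giving 0.65842 Si and 1.31684 O.
Oxygen sums to 2.63543; scaling by 12/2.63543 = 4.55334 puts the formula on 12 O.
Si: 0.65842 × 4.55334 = 2.998 atoms per formula unit.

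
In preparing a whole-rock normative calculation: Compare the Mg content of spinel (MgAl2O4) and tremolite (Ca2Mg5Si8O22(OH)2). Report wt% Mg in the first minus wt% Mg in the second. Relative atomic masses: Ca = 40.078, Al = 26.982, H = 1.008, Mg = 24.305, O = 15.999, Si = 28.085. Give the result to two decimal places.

M(MgAl2O4) = 142.265 g/mol, so wt% Mg = 24.305/142.265 × 100 = 17.08%.
M(Ca2Mg5Si8O22(OH)2) = 812.353 g/mol, so wt% Mg = 121.525/812.353 × 100 = 14.96%.
17.08 − 14.96 = 2.12 pp.

2.12 percentage points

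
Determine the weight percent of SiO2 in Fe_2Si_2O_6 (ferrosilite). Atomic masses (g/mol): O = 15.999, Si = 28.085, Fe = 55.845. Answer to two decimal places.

45.54 wt%

Formula mass = 263.854 g/mol.
2 Si → 2.0000 mol SiO2 per formula unit; M(SiO2) = 60.083, so SiO2 mass = 120.166 g.
120.166/263.854 × 100 = 45.54 wt%.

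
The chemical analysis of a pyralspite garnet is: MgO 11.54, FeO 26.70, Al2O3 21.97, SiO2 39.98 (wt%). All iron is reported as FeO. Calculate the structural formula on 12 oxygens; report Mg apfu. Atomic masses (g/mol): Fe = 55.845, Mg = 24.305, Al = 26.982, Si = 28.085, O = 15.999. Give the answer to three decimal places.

1.304 Mg apfu

MgO: 11.54/40.304 = 0.28632 mol → 0.28632 mol Mg, 0.28632 mol O.
FeO: 26.70/71.844 = 0.37164 mol → 0.37164 mol Fe, 0.37164 mol O.
Al2O3: 21.97/101.961 = 0.21547 mol → 0.43094 mol Al, 0.64641 mol O.
SiO2: 39.98/60.083 = 0.66541 mol → 0.66541 mol Si, 1.33082 mol O.
Total oxygen = 2.63519 mol. Normalization factor = 12/2.63519 = 4.55375.
Mg per 12 O = 0.28632 × 4.55375 = 1.304.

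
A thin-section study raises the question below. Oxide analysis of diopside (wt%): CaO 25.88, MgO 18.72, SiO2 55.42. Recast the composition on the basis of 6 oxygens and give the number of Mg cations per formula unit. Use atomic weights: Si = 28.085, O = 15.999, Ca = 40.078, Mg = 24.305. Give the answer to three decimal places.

CaO: 25.88/56.077 = 0.46151 mol → 0.46151 mol Ca, 0.46151 mol O.
MgO: 18.72/40.304 = 0.46447 mol → 0.46447 mol Mg, 0.46447 mol O.
SiO2: 55.42/60.083 = 0.92239 mol → 0.92239 mol Si, 1.84478 mol O.
Total oxygen = 2.77076 mol. Normalization factor = 6/2.77076 = 2.16547.
Mg per 6 O = 0.46447 × 2.16547 = 1.006.

1.006 Mg apfu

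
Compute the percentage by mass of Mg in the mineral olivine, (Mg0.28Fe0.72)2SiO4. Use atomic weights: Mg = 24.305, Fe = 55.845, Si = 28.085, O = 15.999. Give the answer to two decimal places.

M((Mg0.28Fe0.72)2SiO4) = 186.109 g/mol.
Mg contributes 0.56 × 24.305 = 13.611 g per mole.
13.611/186.109 = 0.0731 → 7.31%.

7.31 weight percent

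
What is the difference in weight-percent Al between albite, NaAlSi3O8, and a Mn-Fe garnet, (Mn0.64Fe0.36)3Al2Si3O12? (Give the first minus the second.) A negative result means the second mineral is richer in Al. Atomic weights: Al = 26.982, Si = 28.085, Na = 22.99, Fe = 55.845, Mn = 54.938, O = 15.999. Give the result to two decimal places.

Al in NaAlSi3O8: molar mass 262.219 g/mol; 1×26.982 = 26.982 g → 10.29 wt%.
Al in (Mn0.64Fe0.36)3Al2Si3O12: molar mass 496.001 g/mol; 2×26.982 = 53.964 g → 10.88 wt%.
Difference = 10.29 − 10.88 = -0.59 percentage points.

-0.59 percentage points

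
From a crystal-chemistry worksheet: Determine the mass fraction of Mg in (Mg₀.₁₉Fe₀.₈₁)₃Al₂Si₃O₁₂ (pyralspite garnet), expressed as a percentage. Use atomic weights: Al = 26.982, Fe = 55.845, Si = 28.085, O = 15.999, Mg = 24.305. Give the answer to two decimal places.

2.89 wt%

Molar mass of (Mg₀.₁₉Fe₀.₈₁)₃Al₂Si₃O₁₂: 0.57*24.305 + 2.43*55.845 + 2*26.982 + 3*28.085 + 12*15.999 = 479.764 g/mol.
Mass of Mg per formula unit: 0.57 × 24.305 = 13.854 g.
Weight fraction Mg = 13.854 / 479.764 = 0.0289.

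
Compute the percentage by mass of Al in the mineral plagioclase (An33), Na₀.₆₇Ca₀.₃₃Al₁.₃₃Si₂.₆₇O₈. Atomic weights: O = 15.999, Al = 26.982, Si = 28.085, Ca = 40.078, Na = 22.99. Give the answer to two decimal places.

13.42 mass %

Formula mass = 0.67*22.99 + 0.33*40.078 + 1.33*26.982 + 2.67*28.085 + 8*15.999 = 267.494 g/mol, of which 35.886 g is Al.
So Al makes up 35.886/267.494 = 0.1342 of the mass, i.e. 13.42%.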